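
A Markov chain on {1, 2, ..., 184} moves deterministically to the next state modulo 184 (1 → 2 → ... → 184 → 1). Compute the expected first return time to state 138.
E[T_138 | X_0 = 138] = 184

The chain cycles deterministically, so starting at state 138 it returns in exactly 184 steps. Equivalently, the stationary distribution is uniform π_j = 1/184 for every state j, so by Kac's formula E[T_138] = 1/π_138 = 184.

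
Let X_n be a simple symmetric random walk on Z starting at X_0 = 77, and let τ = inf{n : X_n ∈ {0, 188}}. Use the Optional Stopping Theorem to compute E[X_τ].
E[X_τ] = 77

X_n is a martingale and τ is a bounded-mean stopping time (indeed τ is finite a.s. with bounded expectation since the walk is in a bounded region). By the OST, E[X_τ] = E[X_0] = 77. Equivalently: E[X_τ] = 188 · P(hit 188 first) + 0 · P(hit 0 first) = 188 · (77/188) = 77.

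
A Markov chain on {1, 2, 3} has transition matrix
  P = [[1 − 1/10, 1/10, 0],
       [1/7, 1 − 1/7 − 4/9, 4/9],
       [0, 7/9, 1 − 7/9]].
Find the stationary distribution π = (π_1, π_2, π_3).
π = (10/21, 1/3, 4/21)

This is a birth-death chain on three states, which satisfies detailed balance: π_1 · P_{12} = π_2 · P_{21} and π_2 · P_{23} = π_3 · P_{32}.
From π_1 · 1/10 = π_2 · 1/7: π_2/π_1 = (1/10)/(1/7) = 7/10.
From π_2 · 4/9 = π_3 · 7/9: π_3/π_2 = (4/9)/(7/9) = 4/7.
Take π_1 proportional to 1; then unnormalized π = (1, 7/10, 2/5). Normalize by dividing by the sum 21/10:
  π = (10/21, 1/3, 4/21).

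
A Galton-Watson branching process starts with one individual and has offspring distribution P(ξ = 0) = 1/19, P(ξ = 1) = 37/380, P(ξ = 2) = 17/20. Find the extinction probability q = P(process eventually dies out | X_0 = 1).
q = 20/323

The pgf is f(s) = 1/19 + 37/380·s + 17/20·s². The extinction probability q is the smallest fixed point of f in [0, 1]. Setting s = f(s):
  17/20·s² + (37/380 − 1)·s + 1/19 = 0
  17/20·s² − (1/19 + 17/20)·s + 1/19 = 0
which factors as (s − 1)·(17/20·s − 1/19) = 0, giving roots s = 1 and s = (1/19)/(17/20) = 20/323.
Mean offspring μ = 37/380 + 2·17/20 = 683/380 > 1 (supercritical), so q < 1. The extinction probability is the smaller root: q = (1/19)/(17/20) = 20/323.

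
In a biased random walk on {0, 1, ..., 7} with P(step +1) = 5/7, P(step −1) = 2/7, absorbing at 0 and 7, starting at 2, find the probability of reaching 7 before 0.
P(hit 7 before 0) = (1 − (2/5)^2) / (1 − (2/5)^7) = 21875/25999

Let u_k denote P(reach 7 before 0 | start at k). Boundary: u_0 = 0, u_7 = 1. Recurrence: u_k = 5/7·u_{k+1} + 2/7·u_{k-1} for 1 ≤ k ≤ 6. Try u_k = A + B·r^k with r = q/p = (2/7)/(5/7) = 2/5. Substitution satisfies the recurrence; boundary conditions give:
  u_k = (1 − r^k) / (1 − r^N) = (1 − (2/5)^2) / (1 − (2/5)^7) = 21875/25999.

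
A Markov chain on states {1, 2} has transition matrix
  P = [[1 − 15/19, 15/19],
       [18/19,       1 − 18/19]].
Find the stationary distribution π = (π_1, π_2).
π_1 = 6/11, π_2 = 5/11

Solve πP = π with π_1 + π_2 = 1. From πP = π: π_1 · (1 − 15/19) + π_2 · 18/19 = π_1 ⇒ π_2 · 18/19 = π_1 · 15/19 ⇒ π_2/π_1 = (15/19)/(18/19) = 5/6. Together with π_1 + π_2 = 1:
  π_1 = (18/19)/(15/19 + 18/19) = (18/19)/(33/19) = 6/11,
  π_2 = (15/19)/(15/19 + 18/19) = (15/19)/(33/19) = 5/11.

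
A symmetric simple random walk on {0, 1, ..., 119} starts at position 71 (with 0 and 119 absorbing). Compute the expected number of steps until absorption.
E[τ | X_0 = 71] = 3408

Let v_k = E[τ | X_0 = k]. Boundary: v_0 = v_119 = 0. Recurrence: v_k = 1 + (v_{k-1} + v_{k+1})/2 for 1 ≤ k ≤ 118. The particular solution to v_k − (v_{k-1} + v_{k+1})/2 = 1 is v_k = −k^2. Adding homogeneous solution A + B k and matching boundaries gives v_k = k (119 − k). Substituting k = 71: v_71 = 71 · 48 = 3408.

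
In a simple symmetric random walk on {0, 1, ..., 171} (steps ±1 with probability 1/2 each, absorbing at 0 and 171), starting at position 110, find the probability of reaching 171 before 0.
P(hit 171 before 0) = 110/171

Let u_k = P(hit 171 before 0 | start at k). Then u_0 = 0, u_171 = 1, and u_k = u_{k-1}/2 + u_{k+1}/2 for 1 ≤ k ≤ 170. This harmonic recurrence is solved by u_k = k/171, giving u_110 = 110/171.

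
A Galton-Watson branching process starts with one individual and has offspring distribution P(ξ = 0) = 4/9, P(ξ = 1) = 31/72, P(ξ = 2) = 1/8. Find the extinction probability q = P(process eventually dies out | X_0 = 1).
q = 1

Mean offspring μ = 0·4/9 + 1·31/72 + 2·1/8 = 49/72 ≤ 1. For μ ≤ 1 with offspring not concentrated at 1, the Galton-Watson process goes extinct almost surely, so q = 1.
(Algebraic check: The pgf is f(s) = 4/9 + 31/72·s + 1/8·s². The extinction probability q is the smallest fixed point of f in [0, 1]. Setting s = f(s):
  1/8·s² + (31/72 − 1)·s + 4/9 = 0
  1/8·s² − (4/9 + 1/8)·s + 4/9 = 0
which factors as (s − 1)·(1/8·s − 4/9) = 0, giving roots s = 1 and s = (4/9)/(1/8) = 32/9. Since 32/9 ≥ 1, the smallest root in [0, 1] is s = 1.)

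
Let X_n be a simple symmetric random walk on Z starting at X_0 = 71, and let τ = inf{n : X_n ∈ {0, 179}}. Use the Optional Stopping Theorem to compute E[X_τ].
E[X_τ] = 71

X_n is a martingale and τ is a bounded-mean stopping time (indeed τ is finite a.s. with bounded expectation since the walk is in a bounded region). By the OST, E[X_τ] = E[X_0] = 71. Equivalently: E[X_τ] = 179 · P(hit 179 first) + 0 · P(hit 0 first) = 179 · (71/179) = 71.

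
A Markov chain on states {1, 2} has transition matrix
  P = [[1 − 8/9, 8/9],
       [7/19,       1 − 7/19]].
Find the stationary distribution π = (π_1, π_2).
π_1 = 63/215, π_2 = 152/215

Solve πP = π with π_1 + π_2 = 1. From πP = π: π_1 · (1 − 8/9) + π_2 · 7/19 = π_1 ⇒ π_2 · 7/19 = π_1 · 8/9 ⇒ π_2/π_1 = (8/9)/(7/19) = 152/63. Together with π_1 + π_2 = 1:
  π_1 = (7/19)/(8/9 + 7/19) = (7/19)/(215/171) = 63/215,
  π_2 = (8/9)/(8/9 + 7/19) = (8/9)/(215/171) = 152/215.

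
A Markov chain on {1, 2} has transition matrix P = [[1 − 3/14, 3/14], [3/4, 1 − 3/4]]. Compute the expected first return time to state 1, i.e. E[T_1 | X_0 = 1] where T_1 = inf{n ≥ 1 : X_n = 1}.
E[T_1 | X_0 = 1] = 1/π_1 = 9/7

For an irreducible recurrent Markov chain with stationary distribution π, E[T_i | X_0 = i] = 1/π_i (Kac's formula). Here π_1 = (3/4)/(3/14 + 3/4) = (3/4)/(27/28) = 7/9, so E[T_1 | X_0 = 1] = 1/π_1 = (3/14 + 3/4)/(3/4) = (27/28)/(3/4) = 9/7.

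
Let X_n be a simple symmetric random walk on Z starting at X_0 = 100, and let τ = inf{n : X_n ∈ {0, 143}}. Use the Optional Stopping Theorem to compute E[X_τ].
E[X_τ] = 100

X_n is a martingale and τ is a bounded-mean stopping time (indeed τ is finite a.s. with bounded expectation since the walk is in a bounded region). By the OST, E[X_τ] = E[X_0] = 100. Equivalently: E[X_τ] = 143 · P(hit 143 first) + 0 · P(hit 0 first) = 143 · (100/143) = 100.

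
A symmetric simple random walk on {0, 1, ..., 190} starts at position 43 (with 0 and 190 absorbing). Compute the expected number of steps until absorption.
E[τ | X_0 = 43] = 6321

Let v_k = E[τ | X_0 = k]. Boundary: v_0 = v_190 = 0. Recurrence: v_k = 1 + (v_{k-1} + v_{k+1})/2 for 1 ≤ k ≤ 189. The particular solution to v_k − (v_{k-1} + v_{k+1})/2 = 1 is v_k = −k^2. Adding homogeneous solution A + B k and matching boundaries gives v_k = k (190 − k). Substituting k = 43: v_43 = 43 · 147 = 6321.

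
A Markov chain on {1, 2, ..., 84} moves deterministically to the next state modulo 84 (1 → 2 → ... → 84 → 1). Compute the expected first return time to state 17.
E[T_17 | X_0 = 17] = 84

The chain cycles deterministically, so starting at state 17 it returns in exactly 84 steps. Equivalently, the stationary distribution is uniform π_j = 1/84 for every state j, so by Kac's formula E[T_17] = 1/π_17 = 84.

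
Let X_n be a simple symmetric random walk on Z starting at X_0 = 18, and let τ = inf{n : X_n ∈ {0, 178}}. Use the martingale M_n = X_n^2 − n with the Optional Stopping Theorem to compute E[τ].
E[τ] = 2880

M_n = X_n^2 − n is a martingale (since E[X_{n+1}^2 | F_n] = X_n^2 + 1). By OST (τ has finite mean in a bounded region), E[M_τ] = E[M_0] = X_0^2 − 0 = 18^2 = 324. Also E[M_τ] = E[X_τ^2] − E[τ]. The walk exits at 0 or 178, with P(hit 178 first) = 18/178, so E[X_τ^2] = 178^2 · 18/178 + 0 = 3204. Thus E[τ] = E[X_τ^2] − E[M_τ] = 3204 − 324 = 2880 = 18(178 − 18) = 2880.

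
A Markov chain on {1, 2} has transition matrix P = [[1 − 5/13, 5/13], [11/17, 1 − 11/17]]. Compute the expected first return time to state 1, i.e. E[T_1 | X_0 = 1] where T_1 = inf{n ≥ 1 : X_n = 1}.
E[T_1 | X_0 = 1] = 1/π_1 = 228/143

For an irreducible recurrent Markov chain with stationary distribution π, E[T_i | X_0 = i] = 1/π_i (Kac's formula). Here π_1 = (11/17)/(5/13 + 11/17) = (11/17)/(228/221) = 143/228, so E[T_1 | X_0 = 1] = 1/π_1 = (5/13 + 11/17)/(11/17) = (228/221)/(11/17) = 228/143.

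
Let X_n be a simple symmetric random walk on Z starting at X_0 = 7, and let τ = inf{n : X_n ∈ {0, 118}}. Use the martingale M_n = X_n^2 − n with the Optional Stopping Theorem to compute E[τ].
E[τ] = 777

M_n = X_n^2 − n is a martingale (since E[X_{n+1}^2 | F_n] = X_n^2 + 1). By OST (τ has finite mean in a bounded region), E[M_τ] = E[M_0] = X_0^2 − 0 = 7^2 = 49. Also E[M_τ] = E[X_τ^2] − E[τ]. The walk exits at 0 or 118, with P(hit 118 first) = 7/118, so E[X_τ^2] = 118^2 · 7/118 + 0 = 826. Thus E[τ] = E[X_τ^2] − E[M_τ] = 826 − 49 = 777 = 7(118 − 7) = 777.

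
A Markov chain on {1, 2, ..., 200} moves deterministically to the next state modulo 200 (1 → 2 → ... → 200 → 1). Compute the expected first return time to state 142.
E[T_142 | X_0 = 142] = 200

The chain cycles deterministically, so starting at state 142 it returns in exactly 200 steps. Equivalently, the stationary distribution is uniform π_j = 1/200 for every state j, so by Kac's formula E[T_142] = 1/π_142 = 200.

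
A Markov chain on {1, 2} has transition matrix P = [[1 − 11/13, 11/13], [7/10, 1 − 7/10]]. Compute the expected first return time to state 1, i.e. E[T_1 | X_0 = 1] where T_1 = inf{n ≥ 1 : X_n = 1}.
E[T_1 | X_0 = 1] = 1/π_1 = 201/91

For an irreducible recurrent Markov chain with stationary distribution π, E[T_i | X_0 = i] = 1/π_i (Kac's formula). Here π_1 = (7/10)/(11/13 + 7/10) = (7/10)/(201/130) = 91/201, so E[T_1 | X_0 = 1] = 1/π_1 = (11/13 + 7/10)/(7/10) = (201/130)/(7/10) = 201/91.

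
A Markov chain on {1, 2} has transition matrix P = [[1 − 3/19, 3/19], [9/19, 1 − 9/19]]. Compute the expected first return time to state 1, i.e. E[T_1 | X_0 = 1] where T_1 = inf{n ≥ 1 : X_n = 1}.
E[T_1 | X_0 = 1] = 1/π_1 = 4/3

For an irreducible recurrent Markov chain with stationary distribution π, E[T_i | X_0 = i] = 1/π_i (Kac's formula). Here π_1 = (9/19)/(3/19 + 9/19) = (9/19)/(12/19) = 3/4, so E[T_1 | X_0 = 1] = 1/π_1 = (3/19 + 9/19)/(9/19) = (12/19)/(9/19) = 4/3.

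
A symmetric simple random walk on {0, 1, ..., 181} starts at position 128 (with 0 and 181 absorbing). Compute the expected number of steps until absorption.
E[τ | X_0 = 128] = 6784

Let v_k = E[τ | X_0 = k]. Boundary: v_0 = v_181 = 0. Recurrence: v_k = 1 + (v_{k-1} + v_{k+1})/2 for 1 ≤ k ≤ 180. The particular solution to v_k − (v_{k-1} + v_{k+1})/2 = 1 is v_k = −k^2. Adding homogeneous solution A + B k and matching boundaries gives v_k = k (181 − k). Substituting k = 128: v_128 = 128 · 53 = 6784.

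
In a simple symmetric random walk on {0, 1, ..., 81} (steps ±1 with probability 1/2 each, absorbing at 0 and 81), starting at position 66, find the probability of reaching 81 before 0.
P(hit 81 before 0) = 66/81 = 22/27

Let u_k = P(hit 81 before 0 | start at k). Then u_0 = 0, u_81 = 1, and u_k = u_{k-1}/2 + u_{k+1}/2 for 1 ≤ k ≤ 80. This harmonic recurrence is solved by u_k = k/81, giving u_66 = 66/81 = 22/27.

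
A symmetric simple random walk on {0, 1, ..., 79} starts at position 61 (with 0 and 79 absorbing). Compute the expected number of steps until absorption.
E[τ | X_0 = 61] = 1098

Let v_k = E[τ | X_0 = k]. Boundary: v_0 = v_79 = 0. Recurrence: v_k = 1 + (v_{k-1} + v_{k+1})/2 for 1 ≤ k ≤ 78. The particular solution to v_k − (v_{k-1} + v_{k+1})/2 = 1 is v_k = −k^2. Adding homogeneous solution A + B k and matching boundaries gives v_k = k (79 − k). Substituting k = 61: v_61 = 61 · 18 = 1098.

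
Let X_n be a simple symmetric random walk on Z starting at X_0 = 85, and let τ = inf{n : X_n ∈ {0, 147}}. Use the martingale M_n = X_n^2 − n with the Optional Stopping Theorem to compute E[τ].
E[τ] = 5270

M_n = X_n^2 − n is a martingale (since E[X_{n+1}^2 | F_n] = X_n^2 + 1). By OST (τ has finite mean in a bounded region), E[M_τ] = E[M_0] = X_0^2 − 0 = 85^2 = 7225. Also E[M_τ] = E[X_τ^2] − E[τ]. The walk exits at 0 or 147, with P(hit 147 first) = 85/147, so E[X_τ^2] = 147^2 · 85/147 + 0 = 12495. Thus E[τ] = E[X_τ^2] − E[M_τ] = 12495 − 7225 = 5270 = 85(147 − 85) = 5270.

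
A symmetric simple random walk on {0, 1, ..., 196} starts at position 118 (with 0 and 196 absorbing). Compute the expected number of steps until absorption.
E[τ | X_0 = 118] = 9204

Let v_k = E[τ | X_0 = k]. Boundary: v_0 = v_196 = 0. Recurrence: v_k = 1 + (v_{k-1} + v_{k+1})/2 for 1 ≤ k ≤ 195. The particular solution to v_k − (v_{k-1} + v_{k+1})/2 = 1 is v_k = −k^2. Adding homogeneous solution A + B k and matching boundaries gives v_k = k (196 − k). Substituting k = 118: v_118 = 118 · 78 = 9204.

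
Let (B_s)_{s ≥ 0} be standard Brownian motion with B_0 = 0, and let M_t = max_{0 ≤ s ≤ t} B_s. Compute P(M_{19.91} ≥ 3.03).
P(M_{19.91} ≥ 3.03) = 2·P(B_{19.91} ≥ 3.03) = 2(1 − Φ(3.03/√19.91)) ≈ 0.4971

By the reflection principle for Brownian motion, P(M_t ≥ a) = 2 · P(B_t ≥ a) for a ≥ 0. Since B_t ~ N(0, t), P(B_t ≥ 3.03) = 1 − Φ(3.03/√t) = 1 − Φ(3.03/√19.91) = 1 − Φ(0.6791). So
  P(M_{19.91} ≥ 3.03) = 2(1 − Φ(0.6791)) ≈ 0.4971.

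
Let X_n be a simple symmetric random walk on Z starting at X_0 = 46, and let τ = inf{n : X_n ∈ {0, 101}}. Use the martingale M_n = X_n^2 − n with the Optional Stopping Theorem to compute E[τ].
E[τ] = 2530

M_n = X_n^2 − n is a martingale (since E[X_{n+1}^2 | F_n] = X_n^2 + 1). By OST (τ has finite mean in a bounded region), E[M_τ] = E[M_0] = X_0^2 − 0 = 46^2 = 2116. Also E[M_τ] = E[X_τ^2] − E[τ]. The walk exits at 0 or 101, with P(hit 101 first) = 46/101, so E[X_τ^2] = 101^2 · 46/101 + 0 = 4646. Thus E[τ] = E[X_τ^2] − E[M_τ] = 4646 − 2116 = 2530 = 46(101 − 46) = 2530.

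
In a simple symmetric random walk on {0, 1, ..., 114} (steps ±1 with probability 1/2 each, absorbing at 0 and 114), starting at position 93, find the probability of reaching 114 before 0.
P(hit 114 before 0) = 93/114 = 31/38

Let u_k = P(hit 114 before 0 | start at k). Then u_0 = 0, u_114 = 1, and u_k = u_{k-1}/2 + u_{k+1}/2 for 1 ≤ k ≤ 113. This harmonic recurrence is solved by u_k = k/114, giving u_93 = 93/114 = 31/38.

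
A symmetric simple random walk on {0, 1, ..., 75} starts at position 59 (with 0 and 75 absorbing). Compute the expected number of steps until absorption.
E[τ | X_0 = 59] = 944

Let v_k = E[τ | X_0 = k]. Boundary: v_0 = v_75 = 0. Recurrence: v_k = 1 + (v_{k-1} + v_{k+1})/2 for 1 ≤ k ≤ 74. The particular solution to v_k − (v_{k-1} + v_{k+1})/2 = 1 is v_k = −k^2. Adding homogeneous solution A + B k and matching boundaries gives v_k = k (75 − k). Substituting k = 59: v_59 = 59 · 16 = 944.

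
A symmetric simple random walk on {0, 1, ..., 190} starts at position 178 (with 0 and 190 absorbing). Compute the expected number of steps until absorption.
E[τ | X_0 = 178] = 2136

Let v_k = E[τ | X_0 = k]. Boundary: v_0 = v_190 = 0. Recurrence: v_k = 1 + (v_{k-1} + v_{k+1})/2 for 1 ≤ k ≤ 189. The particular solution to v_k − (v_{k-1} + v_{k+1})/2 = 1 is v_k = −k^2. Adding homogeneous solution A + B k and matching boundaries gives v_k = k (190 − k). Substituting k = 178: v_178 = 178 · 12 = 2136.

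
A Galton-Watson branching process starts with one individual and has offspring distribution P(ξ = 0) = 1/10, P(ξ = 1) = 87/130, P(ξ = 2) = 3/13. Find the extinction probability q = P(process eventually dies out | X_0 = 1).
q = 13/30

The pgf is f(s) = 1/10 + 87/130·s + 3/13·s². The extinction probability q is the smallest fixed point of f in [0, 1]. Setting s = f(s):
  3/13·s² + (87/130 − 1)·s + 1/10 = 0
  3/13·s² − (1/10 + 3/13)·s + 1/10 = 0
which factors as (s − 1)·(3/13·s − 1/10) = 0, giving roots s = 1 and s = (1/10)/(3/13) = 13/30.
Mean offspring μ = 87/130 + 2·3/13 = 147/130 > 1 (supercritical), so q < 1. The extinction probability is the smaller root: q = (1/10)/(3/13) = 13/30.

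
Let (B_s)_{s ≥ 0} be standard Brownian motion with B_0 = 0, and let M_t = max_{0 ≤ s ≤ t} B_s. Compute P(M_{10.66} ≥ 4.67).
P(M_{10.66} ≥ 4.67) = 2·P(B_{10.66} ≥ 4.67) = 2(1 − Φ(4.67/√10.66)) ≈ 0.1526

By the reflection principle for Brownian motion, P(M_t ≥ a) = 2 · P(B_t ≥ a) for a ≥ 0. Since B_t ~ N(0, t), P(B_t ≥ 4.67) = 1 − Φ(4.67/√t) = 1 − Φ(4.67/√10.66) = 1 − Φ(1.4303). So
  P(M_{10.66} ≥ 4.67) = 2(1 − Φ(1.4303)) ≈ 0.1526.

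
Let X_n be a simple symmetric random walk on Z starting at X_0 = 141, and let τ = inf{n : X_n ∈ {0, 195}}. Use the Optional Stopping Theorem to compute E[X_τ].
E[X_τ] = 141

X_n is a martingale and τ is a bounded-mean stopping time (indeed τ is finite a.s. with bounded expectation since the walk is in a bounded region). By the OST, E[X_τ] = E[X_0] = 141. Equivalently: E[X_τ] = 195 · P(hit 195 first) + 0 · P(hit 0 first) = 195 · (141/195) = 141.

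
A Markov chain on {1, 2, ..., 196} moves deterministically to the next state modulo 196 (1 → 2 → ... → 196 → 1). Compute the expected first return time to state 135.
E[T_135 | X_0 = 135] = 196

The chain cycles deterministically, so starting at state 135 it returns in exactly 196 steps. Equivalently, the stationary distribution is uniform π_j = 1/196 for every state j, so by Kac's formula E[T_135] = 1/π_135 = 196.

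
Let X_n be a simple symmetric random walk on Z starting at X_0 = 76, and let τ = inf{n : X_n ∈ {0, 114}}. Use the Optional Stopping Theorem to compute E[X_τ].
E[X_τ] = 76

X_n is a martingale and τ is a bounded-mean stopping time (indeed τ is finite a.s. with bounded expectation since the walk is in a bounded region). By the OST, E[X_τ] = E[X_0] = 76. Equivalently: E[X_τ] = 114 · P(hit 114 first) + 0 · P(hit 0 first) = 114 · (76/114) = 76.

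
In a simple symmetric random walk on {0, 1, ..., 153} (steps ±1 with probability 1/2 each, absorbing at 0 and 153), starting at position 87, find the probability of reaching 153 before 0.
P(hit 153 before 0) = 87/153 = 29/51

Let u_k = P(hit 153 before 0 | start at k). Then u_0 = 0, u_153 = 1, and u_k = u_{k-1}/2 + u_{k+1}/2 for 1 ≤ k ≤ 152. This harmonic recurrence is solved by u_k = k/153, giving u_87 = 87/153 = 29/51.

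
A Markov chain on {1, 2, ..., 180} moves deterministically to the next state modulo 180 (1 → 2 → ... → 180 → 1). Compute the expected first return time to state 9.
E[T_9 | X_0 = 9] = 180

The chain cycles deterministically, so starting at state 9 it returns in exactly 180 steps. Equivalently, the stationary distribution is uniform π_j = 1/180 for every state j, so by Kac's formula E[T_9] = 1/π_9 = 180.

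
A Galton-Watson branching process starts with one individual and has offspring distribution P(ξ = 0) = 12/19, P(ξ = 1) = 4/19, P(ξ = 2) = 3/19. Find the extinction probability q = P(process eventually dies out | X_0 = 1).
q = 1

Mean offspring μ = 0·12/19 + 1·4/19 + 2·3/19 = 10/19 ≤ 1. For μ ≤ 1 with offspring not concentrated at 1, the Galton-Watson process goes extinct almost surely, so q = 1.
(Algebraic check: The pgf is f(s) = 12/19 + 4/19·s + 3/19·s². The extinction probability q is the smallest fixed point of f in [0, 1]. Setting s = f(s):
  3/19·s² + (4/19 − 1)·s + 12/19 = 0
  3/19·s² − (12/19 + 3/19)·s + 12/19 = 0
which factors as (s − 1)·(3/19·s − 12/19) = 0, giving roots s = 1 and s = (12/19)/(3/19) = 4. Since 4 ≥ 1, the smallest root in [0, 1] is s = 1.)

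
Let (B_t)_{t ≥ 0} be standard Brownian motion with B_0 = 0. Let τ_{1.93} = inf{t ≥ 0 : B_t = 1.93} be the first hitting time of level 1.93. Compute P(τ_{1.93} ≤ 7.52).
P(τ_{1.93} ≤ 7.52) = 2(1 − Φ(1.93/√7.52)) = 2(1 − Φ(0.7038)) ≈ 0.4816

By the reflection principle for standard BM, P(τ_b ≤ t) = 2 · P(B_t ≥ b). Since B_t ~ N(0, t), P(B_t ≥ 1.93) = 1 − Φ(1.93/√t) = 1 − Φ(1.93/√7.52) = 1 − Φ(0.7038) ≈ 0.24078. Doubling: P(τ_{1.93} ≤ 7.52) ≈ 2 · 0.24078 = 0.48156 ≈ 0.4816.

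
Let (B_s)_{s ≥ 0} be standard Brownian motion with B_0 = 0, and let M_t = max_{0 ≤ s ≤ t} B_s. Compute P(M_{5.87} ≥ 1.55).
P(M_{5.87} ≥ 1.55) = 2·P(B_{5.87} ≥ 1.55) = 2(1 − Φ(1.55/√5.87)) ≈ 0.5223

By the reflection principle for Brownian motion, P(M_t ≥ a) = 2 · P(B_t ≥ a) for a ≥ 0. Since B_t ~ N(0, t), P(B_t ≥ 1.55) = 1 − Φ(1.55/√t) = 1 − Φ(1.55/√5.87) = 1 − Φ(0.6398). So
  P(M_{5.87} ≥ 1.55) = 2(1 − Φ(0.6398)) ≈ 0.5223.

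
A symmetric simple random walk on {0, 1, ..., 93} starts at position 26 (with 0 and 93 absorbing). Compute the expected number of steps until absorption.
E[τ | X_0 = 26] = 1742

Let v_k = E[τ | X_0 = k]. Boundary: v_0 = v_93 = 0. Recurrence: v_k = 1 + (v_{k-1} + v_{k+1})/2 for 1 ≤ k ≤ 92. The particular solution to v_k − (v_{k-1} + v_{k+1})/2 = 1 is v_k = −k^2. Adding homogeneous solution A + B k and matching boundaries gives v_k = k (93 − k). Substituting k = 26: v_26 = 26 · 67 = 1742.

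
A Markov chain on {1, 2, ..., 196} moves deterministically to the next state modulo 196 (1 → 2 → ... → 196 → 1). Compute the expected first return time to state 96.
E[T_96 | X_0 = 96] = 196

The chain cycles deterministically, so starting at state 96 it returns in exactly 196 steps. Equivalently, the stationary distribution is uniform π_j = 1/196 for every state j, so by Kac's formula E[T_96] = 1/π_96 = 196.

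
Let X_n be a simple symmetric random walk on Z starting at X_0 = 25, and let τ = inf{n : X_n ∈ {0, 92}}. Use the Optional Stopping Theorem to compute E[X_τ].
E[X_τ] = 25

X_n is a martingale and τ is a bounded-mean stopping time (indeed τ is finite a.s. with bounded expectation since the walk is in a bounded region). By the OST, E[X_τ] = E[X_0] = 25. Equivalently: E[X_τ] = 92 · P(hit 92 first) + 0 · P(hit 0 first) = 92 · (25/92) = 25.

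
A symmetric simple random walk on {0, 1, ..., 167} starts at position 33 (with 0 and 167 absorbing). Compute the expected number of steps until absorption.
E[τ | X_0 = 33] = 4422

Let v_k = E[τ | X_0 = k]. Boundary: v_0 = v_167 = 0. Recurrence: v_k = 1 + (v_{k-1} + v_{k+1})/2 for 1 ≤ k ≤ 166. The particular solution to v_k − (v_{k-1} + v_{k+1})/2 = 1 is v_k = −k^2. Adding homogeneous solution A + B k and matching boundaries gives v_k = k (167 − k). Substituting k = 33: v_33 = 33 · 134 = 4422.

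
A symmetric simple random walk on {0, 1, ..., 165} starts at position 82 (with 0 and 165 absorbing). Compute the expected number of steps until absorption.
E[τ | X_0 = 82] = 6806

Let v_k = E[τ | X_0 = k]. Boundary: v_0 = v_165 = 0. Recurrence: v_k = 1 + (v_{k-1} + v_{k+1})/2 for 1 ≤ k ≤ 164. The particular solution to v_k − (v_{k-1} + v_{k+1})/2 = 1 is v_k = −k^2. Adding homogeneous solution A + B k and matching boundaries gives v_k = k (165 − k). Substituting k = 82: v_82 = 82 · 83 = 6806.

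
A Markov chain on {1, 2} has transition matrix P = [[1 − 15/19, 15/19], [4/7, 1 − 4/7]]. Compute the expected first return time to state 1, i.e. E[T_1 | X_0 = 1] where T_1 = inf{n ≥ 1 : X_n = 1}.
E[T_1 | X_0 = 1] = 1/π_1 = 181/76

For an irreducible recurrent Markov chain with stationary distribution π, E[T_i | X_0 = i] = 1/π_i (Kac's formula). Here π_1 = (4/7)/(15/19 + 4/7) = (4/7)/(181/133) = 76/181, so E[T_1 | X_0 = 1] = 1/π_1 = (15/19 + 4/7)/(4/7) = (181/133)/(4/7) = 181/76.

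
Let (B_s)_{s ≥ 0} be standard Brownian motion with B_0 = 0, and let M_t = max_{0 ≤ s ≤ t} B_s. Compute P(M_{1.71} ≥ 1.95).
P(M_{1.71} ≥ 1.95) = 2·P(B_{1.71} ≥ 1.95) = 2(1 − Φ(1.95/√1.71)) ≈ 0.1359

By the reflection principle for Brownian motion, P(M_t ≥ a) = 2 · P(B_t ≥ a) for a ≥ 0. Since B_t ~ N(0, t), P(B_t ≥ 1.95) = 1 − Φ(1.95/√t) = 1 − Φ(1.95/√1.71) = 1 − Φ(1.4912). So
  P(M_{1.71} ≥ 1.95) = 2(1 − Φ(1.4912)) ≈ 0.1359.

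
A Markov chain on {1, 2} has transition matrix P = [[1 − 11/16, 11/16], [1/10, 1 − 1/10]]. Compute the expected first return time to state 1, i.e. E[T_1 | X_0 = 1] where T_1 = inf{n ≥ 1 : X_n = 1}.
E[T_1 | X_0 = 1] = 1/π_1 = 63/8

For an irreducible recurrent Markov chain with stationary distribution π, E[T_i | X_0 = i] = 1/π_i (Kac's formula). Here π_1 = (1/10)/(11/16 + 1/10) = (1/10)/(63/80) = 8/63, so E[T_1 | X_0 = 1] = 1/π_1 = (11/16 + 1/10)/(1/10) = (63/80)/(1/10) = 63/8.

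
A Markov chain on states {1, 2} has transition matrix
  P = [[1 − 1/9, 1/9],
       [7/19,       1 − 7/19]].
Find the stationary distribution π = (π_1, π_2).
π_1 = 63/82, π_2 = 19/82

Solve πP = π with π_1 + π_2 = 1. From πP = π: π_1 · (1 − 1/9) + π_2 · 7/19 = π_1 ⇒ π_2 · 7/19 = π_1 · 1/9 ⇒ π_2/π_1 = (1/9)/(7/19) = 19/63. Together with π_1 + π_2 = 1:
  π_1 = (7/19)/(1/9 + 7/19) = (7/19)/(82/171) = 63/82,
  π_2 = (1/9)/(1/9 + 7/19) = (1/9)/(82/171) = 19/82.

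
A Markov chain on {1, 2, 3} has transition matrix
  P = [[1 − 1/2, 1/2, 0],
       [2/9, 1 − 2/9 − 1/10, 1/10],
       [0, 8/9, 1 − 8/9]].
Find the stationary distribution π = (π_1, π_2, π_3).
π = (320/1121, 720/1121, 81/1121)

This is a birth-death chain on three states, which satisfies detailed balance: π_1 · P_{12} = π_2 · P_{21} and π_2 · P_{23} = π_3 · P_{32}.
From π_1 · 1/2 = π_2 · 2/9: π_2/π_1 = (1/2)/(2/9) = 9/4.
From π_2 · 1/10 = π_3 · 8/9: π_3/π_2 = (1/10)/(8/9) = 9/80.
Take π_1 proportional to 1; then unnormalized π = (1, 9/4, 81/320). Normalize by dividing by the sum 1121/320:
  π = (320/1121, 720/1121, 81/1121).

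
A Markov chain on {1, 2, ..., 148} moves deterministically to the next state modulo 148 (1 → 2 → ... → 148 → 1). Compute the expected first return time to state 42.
E[T_42 | X_0 = 42] = 148

The chain cycles deterministically, so starting at state 42 it returns in exactly 148 steps. Equivalently, the stationary distribution is uniform π_j = 1/148 for every state j, so by Kac's formula E[T_42] = 1/π_42 = 148.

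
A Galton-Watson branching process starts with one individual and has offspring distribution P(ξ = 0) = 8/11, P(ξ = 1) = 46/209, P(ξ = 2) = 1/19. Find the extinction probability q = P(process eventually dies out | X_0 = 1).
q = 1

Mean offspring μ = 0·8/11 + 1·46/209 + 2·1/19 = 68/209 ≤ 1. For μ ≤ 1 with offspring not concentrated at 1, the Galton-Watson process goes extinct almost surely, so q = 1.
(Algebraic check: The pgf is f(s) = 8/11 + 46/209·s + 1/19·s². The extinction probability q is the smallest fixed point of f in [0, 1]. Setting s = f(s):
  1/19·s² + (46/209 − 1)·s + 8/11 = 0
  1/19·s² − (8/11 + 1/19)·s + 8/11 = 0
which factors as (s − 1)·(1/19·s − 8/11) = 0, giving roots s = 1 and s = (8/11)/(1/19) = 152/11. Since 152/11 ≥ 1, the smallest root in [0, 1] is s = 1.)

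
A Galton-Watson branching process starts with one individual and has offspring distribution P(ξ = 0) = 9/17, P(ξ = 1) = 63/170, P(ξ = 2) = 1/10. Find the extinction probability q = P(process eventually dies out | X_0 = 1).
q = 1

Mean offspring μ = 0·9/17 + 1·63/170 + 2·1/10 = 97/170 ≤ 1. For μ ≤ 1 with offspring not concentrated at 1, the Galton-Watson process goes extinct almost surely, so q = 1.
(Algebraic check: The pgf is f(s) = 9/17 + 63/170·s + 1/10·s². The extinction probability q is the smallest fixed point of f in [0, 1]. Setting s = f(s):
  1/10·s² + (63/170 − 1)·s + 9/17 = 0
  1/10·s² − (9/17 + 1/10)·s + 9/17 = 0
which factors as (s − 1)·(1/10·s − 9/17) = 0, giving roots s = 1 and s = (9/17)/(1/10) = 90/17. Since 90/17 ≥ 1, the smallest root in [0, 1] is s = 1.)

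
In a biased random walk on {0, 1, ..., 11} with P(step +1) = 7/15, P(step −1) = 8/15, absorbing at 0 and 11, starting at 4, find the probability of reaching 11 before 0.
P(hit 11 before 0) = (1 − (8/7)^4) / (1 − (8/7)^11) = 1395905385/6612607849

Let u_k denote P(reach 11 before 0 | start at k). Boundary: u_0 = 0, u_11 = 1. Recurrence: u_k = 7/15·u_{k+1} + 8/15·u_{k-1} for 1 ≤ k ≤ 10. Try u_k = A + B·r^k with r = q/p = (8/15)/(7/15) = 8/7. Substitution satisfies the recurrence; boundary conditions give:
  u_k = (1 − r^k) / (1 − r^N) = (1 − (8/7)^4) / (1 − (8/7)^11) = 1395905385/6612607849.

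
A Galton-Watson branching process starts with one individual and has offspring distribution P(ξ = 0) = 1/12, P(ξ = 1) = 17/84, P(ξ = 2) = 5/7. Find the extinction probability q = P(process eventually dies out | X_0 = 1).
q = 7/60

The pgf is f(s) = 1/12 + 17/84·s + 5/7·s². The extinction probability q is the smallest fixed point of f in [0, 1]. Setting s = f(s):
  5/7·s² + (17/84 − 1)·s + 1/12 = 0
  5/7·s² − (1/12 + 5/7)·s + 1/12 = 0
which factors as (s − 1)·(5/7·s − 1/12) = 0, giving roots s = 1 and s = (1/12)/(5/7) = 7/60.
Mean offspring μ = 17/84 + 2·5/7 = 137/84 > 1 (supercritical), so q < 1. The extinction probability is the smaller root: q = (1/12)/(5/7) = 7/60.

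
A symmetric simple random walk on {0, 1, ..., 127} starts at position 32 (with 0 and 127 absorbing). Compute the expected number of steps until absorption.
E[τ | X_0 = 32] = 3040

Let v_k = E[τ | X_0 = k]. Boundary: v_0 = v_127 = 0. Recurrence: v_k = 1 + (v_{k-1} + v_{k+1})/2 for 1 ≤ k ≤ 126. The particular solution to v_k − (v_{k-1} + v_{k+1})/2 = 1 is v_k = −k^2. Adding homogeneous solution A + B k and matching boundaries gives v_k = k (127 − k). Substituting k = 32: v_32 = 32 · 95 = 3040.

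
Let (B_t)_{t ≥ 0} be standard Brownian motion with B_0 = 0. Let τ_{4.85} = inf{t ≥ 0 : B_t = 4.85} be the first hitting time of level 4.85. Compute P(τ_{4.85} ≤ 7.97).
P(τ_{4.85} ≤ 7.97) = 2(1 − Φ(4.85/√7.97)) = 2(1 − Φ(1.7180)) ≈ 0.0858

By the reflection principle for standard BM, P(τ_b ≤ t) = 2 · P(B_t ≥ b). Since B_t ~ N(0, t), P(B_t ≥ 4.85) = 1 − Φ(4.85/√t) = 1 − Φ(4.85/√7.97) = 1 − Φ(1.7180) ≈ 0.04290. Doubling: P(τ_{4.85} ≤ 7.97) ≈ 2 · 0.04290 = 0.08580 ≈ 0.0858.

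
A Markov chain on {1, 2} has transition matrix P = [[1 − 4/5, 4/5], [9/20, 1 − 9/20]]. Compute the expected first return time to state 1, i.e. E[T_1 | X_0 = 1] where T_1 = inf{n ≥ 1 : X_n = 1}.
E[T_1 | X_0 = 1] = 1/π_1 = 25/9

For an irreducible recurrent Markov chain with stationary distribution π, E[T_i | X_0 = i] = 1/π_i (Kac's formula). Here π_1 = (9/20)/(4/5 + 9/20) = (9/20)/(5/4) = 9/25, so E[T_1 | X_0 = 1] = 1/π_1 = (4/5 + 9/20)/(9/20) = (5/4)/(9/20) = 25/9.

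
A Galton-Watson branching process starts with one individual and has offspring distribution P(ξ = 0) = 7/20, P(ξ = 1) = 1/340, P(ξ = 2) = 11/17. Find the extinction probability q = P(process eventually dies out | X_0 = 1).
q = 119/220

The pgf is f(s) = 7/20 + 1/340·s + 11/17·s². The extinction probability q is the smallest fixed point of f in [0, 1]. Setting s = f(s):
  11/17·s² + (1/340 − 1)·s + 7/20 = 0
  11/17·s² − (7/20 + 11/17)·s + 7/20 = 0
which factors as (s − 1)·(11/17·s − 7/20) = 0, giving roots s = 1 and s = (7/20)/(11/17) = 119/220.
Mean offspring μ = 1/340 + 2·11/17 = 441/340 > 1 (supercritical), so q < 1. The extinction probability is the smaller root: q = (7/20)/(11/17) = 119/220.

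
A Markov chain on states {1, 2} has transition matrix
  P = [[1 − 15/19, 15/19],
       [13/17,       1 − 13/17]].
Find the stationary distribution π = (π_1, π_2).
π_1 = 247/502, π_2 = 255/502

Solve πP = π with π_1 + π_2 = 1. From πP = π: π_1 · (1 − 15/19) + π_2 · 13/17 = π_1 ⇒ π_2 · 13/17 = π_1 · 15/19 ⇒ π_2/π_1 = (15/19)/(13/17) = 255/247. Together with π_1 + π_2 = 1:
  π_1 = (13/17)/(15/19 + 13/17) = (13/17)/(502/323) = 247/502,
  π_2 = (15/19)/(15/19 + 13/17) = (15/19)/(502/323) = 255/502.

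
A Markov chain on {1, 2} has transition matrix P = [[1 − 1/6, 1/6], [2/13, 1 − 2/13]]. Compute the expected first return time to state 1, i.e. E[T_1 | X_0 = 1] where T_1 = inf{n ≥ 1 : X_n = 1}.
E[T_1 | X_0 = 1] = 1/π_1 = 25/12

For an irreducible recurrent Markov chain with stationary distribution π, E[T_i | X_0 = i] = 1/π_i (Kac's formula). Here π_1 = (2/13)/(1/6 + 2/13) = (2/13)/(25/78) = 12/25, so E[T_1 | X_0 = 1] = 1/π_1 = (1/6 + 2/13)/(2/13) = (25/78)/(2/13) = 25/12.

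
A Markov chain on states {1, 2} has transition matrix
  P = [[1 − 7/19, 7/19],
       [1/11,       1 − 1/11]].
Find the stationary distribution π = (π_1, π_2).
π_1 = 19/96, π_2 = 77/96

Solve πP = π with π_1 + π_2 = 1. From πP = π: π_1 · (1 − 7/19) + π_2 · 1/11 = π_1 ⇒ π_2 · 1/11 = π_1 · 7/19 ⇒ π_2/π_1 = (7/19)/(1/11) = 77/19. Together with π_1 + π_2 = 1:
  π_1 = (1/11)/(7/19 + 1/11) = (1/11)/(96/209) = 19/96,
  π_2 = (7/19)/(7/19 + 1/11) = (7/19)/(96/209) = 77/96.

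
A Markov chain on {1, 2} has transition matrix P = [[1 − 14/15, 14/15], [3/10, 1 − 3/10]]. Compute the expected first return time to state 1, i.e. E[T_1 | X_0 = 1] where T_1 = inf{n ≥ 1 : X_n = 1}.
E[T_1 | X_0 = 1] = 1/π_1 = 37/9

For an irreducible recurrent Markov chain with stationary distribution π, E[T_i | X_0 = i] = 1/π_i (Kac's formula). Here π_1 = (3/10)/(14/15 + 3/10) = (3/10)/(37/30) = 9/37, so E[T_1 | X_0 = 1] = 1/π_1 = (14/15 + 3/10)/(3/10) = (37/30)/(3/10) = 37/9.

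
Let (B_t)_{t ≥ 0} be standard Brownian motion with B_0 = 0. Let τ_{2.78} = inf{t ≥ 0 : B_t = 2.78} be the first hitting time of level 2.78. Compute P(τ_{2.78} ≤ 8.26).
P(τ_{2.78} ≤ 8.26) = 2(1 − Φ(2.78/√8.26)) = 2(1 − Φ(0.9673)) ≈ 0.3334

By the reflection principle for standard BM, P(τ_b ≤ t) = 2 · P(B_t ≥ b). Since B_t ~ N(0, t), P(B_t ≥ 2.78) = 1 − Φ(2.78/√t) = 1 − Φ(2.78/√8.26) = 1 − Φ(0.9673) ≈ 0.16670. Doubling: P(τ_{2.78} ≤ 8.26) ≈ 2 · 0.16670 = 0.33340 ≈ 0.3334.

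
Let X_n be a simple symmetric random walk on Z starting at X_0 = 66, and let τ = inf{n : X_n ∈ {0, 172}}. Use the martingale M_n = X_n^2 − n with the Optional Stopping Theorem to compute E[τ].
E[τ] = 6996

M_n = X_n^2 − n is a martingale (since E[X_{n+1}^2 | F_n] = X_n^2 + 1). By OST (τ has finite mean in a bounded region), E[M_τ] = E[M_0] = X_0^2 − 0 = 66^2 = 4356. Also E[M_τ] = E[X_τ^2] − E[τ]. The walk exits at 0 or 172, with P(hit 172 first) = 66/172, so E[X_τ^2] = 172^2 · 66/172 + 0 = 11352. Thus E[τ] = E[X_τ^2] − E[M_τ] = 11352 − 4356 = 6996 = 66(172 − 66) = 6996.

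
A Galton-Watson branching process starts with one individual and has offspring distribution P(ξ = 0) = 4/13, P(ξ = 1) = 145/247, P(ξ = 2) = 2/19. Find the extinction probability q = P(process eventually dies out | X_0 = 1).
q = 1

Mean offspring μ = 0·4/13 + 1·145/247 + 2·2/19 = 197/247 ≤ 1. For μ ≤ 1 with offspring not concentrated at 1, the Galton-Watson process goes extinct almost surely, so q = 1.
(Algebraic check: The pgf is f(s) = 4/13 + 145/247·s + 2/19·s². The extinction probability q is the smallest fixed point of f in [0, 1]. Setting s = f(s):
  2/19·s² + (145/247 − 1)·s + 4/13 = 0
  2/19·s² − (4/13 + 2/19)·s + 4/13 = 0
which factors as (s − 1)·(2/19·s − 4/13) = 0, giving roots s = 1 and s = (4/13)/(2/19) = 38/13. Since 38/13 ≥ 1, the smallest root in [0, 1] is s = 1.)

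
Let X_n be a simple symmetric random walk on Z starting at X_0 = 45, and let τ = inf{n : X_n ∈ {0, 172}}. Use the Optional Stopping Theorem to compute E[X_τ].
E[X_τ] = 45

X_n is a martingale and τ is a bounded-mean stopping time (indeed τ is finite a.s. with bounded expectation since the walk is in a bounded region). By the OST, E[X_τ] = E[X_0] = 45. Equivalently: E[X_τ] = 172 · P(hit 172 first) + 0 · P(hit 0 first) = 172 · (45/172) = 45.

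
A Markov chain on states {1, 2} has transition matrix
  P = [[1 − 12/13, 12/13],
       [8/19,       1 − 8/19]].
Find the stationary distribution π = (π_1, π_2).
π_1 = 26/83, π_2 = 57/83

Solve πP = π with π_1 + π_2 = 1. From πP = π: π_1 · (1 − 12/13) + π_2 · 8/19 = π_1 ⇒ π_2 · 8/19 = π_1 · 12/13 ⇒ π_2/π_1 = (12/13)/(8/19) = 57/26. Together with π_1 + π_2 = 1:
  π_1 = (8/19)/(12/13 + 8/19) = (8/19)/(332/247) = 26/83,
  π_2 = (12/13)/(12/13 + 8/19) = (12/13)/(332/247) = 57/83.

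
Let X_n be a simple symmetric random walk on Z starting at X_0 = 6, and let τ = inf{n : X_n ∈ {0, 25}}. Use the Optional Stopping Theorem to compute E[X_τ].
E[X_τ] = 6

X_n is a martingale and τ is a bounded-mean stopping time (indeed τ is finite a.s. with bounded expectation since the walk is in a bounded region). By the OST, E[X_τ] = E[X_0] = 6. Equivalently: E[X_τ] = 25 · P(hit 25 first) + 0 · P(hit 0 first) = 25 · (6/25) = 6.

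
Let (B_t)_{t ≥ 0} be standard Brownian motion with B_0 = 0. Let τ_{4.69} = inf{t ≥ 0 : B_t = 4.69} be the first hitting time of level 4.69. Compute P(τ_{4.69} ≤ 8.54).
P(τ_{4.69} ≤ 8.54) = 2(1 − Φ(4.69/√8.54)) = 2(1 − Φ(1.6049)) ≈ 0.1085

By the reflection principle for standard BM, P(τ_b ≤ t) = 2 · P(B_t ≥ b). Since B_t ~ N(0, t), P(B_t ≥ 4.69) = 1 − Φ(4.69/√t) = 1 − Φ(4.69/√8.54) = 1 − Φ(1.6049) ≈ 0.05426. Doubling: P(τ_{4.69} ≤ 8.54) ≈ 2 · 0.05426 = 0.10852 ≈ 0.1085.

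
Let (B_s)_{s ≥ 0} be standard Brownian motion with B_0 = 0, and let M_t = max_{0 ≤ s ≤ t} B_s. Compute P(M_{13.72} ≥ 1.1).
P(M_{13.72} ≥ 1.1) = 2·P(B_{13.72} ≥ 1.1) = 2(1 − Φ(1.1/√13.72)) ≈ 0.7665

By the reflection principle for Brownian motion, P(M_t ≥ a) = 2 · P(B_t ≥ a) for a ≥ 0. Since B_t ~ N(0, t), P(B_t ≥ 1.1) = 1 − Φ(1.1/√t) = 1 − Φ(1.1/√13.72) = 1 − Φ(0.2970). So
  P(M_{13.72} ≥ 1.1) = 2(1 − Φ(0.2970)) ≈ 0.7665.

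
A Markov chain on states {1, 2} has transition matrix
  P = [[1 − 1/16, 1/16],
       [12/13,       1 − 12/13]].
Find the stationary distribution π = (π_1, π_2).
π_1 = 192/205, π_2 = 13/205

Solve πP = π with π_1 + π_2 = 1. From πP = π: π_1 · (1 − 1/16) + π_2 · 12/13 = π_1 ⇒ π_2 · 12/13 = π_1 · 1/16 ⇒ π_2/π_1 = (1/16)/(12/13) = 13/192. Together with π_1 + π_2 = 1:
  π_1 = (12/13)/(1/16 + 12/13) = (12/13)/(205/208) = 192/205,
  π_2 = (1/16)/(1/16 + 12/13) = (1/16)/(205/208) = 13/205.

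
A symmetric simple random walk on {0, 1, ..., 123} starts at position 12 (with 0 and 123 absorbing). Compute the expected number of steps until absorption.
E[τ | X_0 = 12] = 1332

Let v_k = E[τ | X_0 = k]. Boundary: v_0 = v_123 = 0. Recurrence: v_k = 1 + (v_{k-1} + v_{k+1})/2 for 1 ≤ k ≤ 122. The particular solution to v_k − (v_{k-1} + v_{k+1})/2 = 1 is v_k = −k^2. Adding homogeneous solution A + B k and matching boundaries gives v_k = k (123 − k). Substituting k = 12: v_12 = 12 · 111 = 1332.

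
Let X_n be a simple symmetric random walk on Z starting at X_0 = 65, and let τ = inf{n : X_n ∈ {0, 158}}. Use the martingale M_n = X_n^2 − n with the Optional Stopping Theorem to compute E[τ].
E[τ] = 6045

M_n = X_n^2 − n is a martingale (since E[X_{n+1}^2 | F_n] = X_n^2 + 1). By OST (τ has finite mean in a bounded region), E[M_τ] = E[M_0] = X_0^2 − 0 = 65^2 = 4225. Also E[M_τ] = E[X_τ^2] − E[τ]. The walk exits at 0 or 158, with P(hit 158 first) = 65/158, so E[X_τ^2] = 158^2 · 65/158 + 0 = 10270. Thus E[τ] = E[X_τ^2] − E[M_τ] = 10270 − 4225 = 6045 = 65(158 − 65) = 6045.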